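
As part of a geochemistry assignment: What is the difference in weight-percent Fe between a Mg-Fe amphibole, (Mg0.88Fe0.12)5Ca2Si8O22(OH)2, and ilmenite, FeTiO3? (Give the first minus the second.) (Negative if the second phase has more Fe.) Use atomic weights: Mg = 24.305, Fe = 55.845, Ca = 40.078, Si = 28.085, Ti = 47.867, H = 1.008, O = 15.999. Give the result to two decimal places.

-32.78 percentage points

First mineral: 33.507 g Fe in 831.277 g formula = 4.03 wt% Fe.
Second mineral: 55.845 g Fe in 151.709 g formula = 36.81 wt% Fe.
4.03% − 36.81% gives a difference of -32.78 percentage points.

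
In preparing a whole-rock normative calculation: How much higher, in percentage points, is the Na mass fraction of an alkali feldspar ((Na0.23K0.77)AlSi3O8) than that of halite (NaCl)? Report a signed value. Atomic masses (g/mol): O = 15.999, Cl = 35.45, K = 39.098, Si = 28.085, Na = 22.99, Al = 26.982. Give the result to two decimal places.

-37.41 percentage points

M((Na0.23K0.77)AlSi3O8) = 274.622 g/mol, so wt% Na = 5.288/274.622 × 100 = 1.93%.
M(NaCl) = 58.440 g/mol, so wt% Na = 22.990/58.440 × 100 = 39.34%.
1.93 − 39.34 = -37.41 pp.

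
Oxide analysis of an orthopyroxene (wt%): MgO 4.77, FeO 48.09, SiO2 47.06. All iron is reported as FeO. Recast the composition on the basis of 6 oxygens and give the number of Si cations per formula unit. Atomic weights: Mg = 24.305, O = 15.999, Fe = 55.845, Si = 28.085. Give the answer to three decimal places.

1.996 Si apfu

MgO: 4.77/40.304 = 0.11835 mol → 0.11835 mol Mg, 0.11835 mol O.
FeO: 48.09/71.844 = 0.66937 mol → 0.66937 mol Fe, 0.66937 mol O.
SiO2: 47.06/60.083 = 0.78325 mol → 0.78325 mol Si, 1.56650 mol O.
Total oxygen = 2.35422 mol. Normalization factor = 6/2.35422 = 2.54861.
Si per 6 O = 0.78325 × 2.54861 = 1.996.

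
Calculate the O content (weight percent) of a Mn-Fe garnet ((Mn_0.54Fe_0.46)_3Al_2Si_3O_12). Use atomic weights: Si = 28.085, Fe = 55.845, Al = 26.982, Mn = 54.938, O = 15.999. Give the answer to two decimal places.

Molar mass of (Mn_0.54Fe_0.46)_3Al_2Si_3O_12: 1.62×54.938 + 1.38×55.845 + 2×26.982 + 3×28.085 + 12×15.999 = 496.273 g/mol.
Mass of O per formula unit: 12 × 15.999 = 191.988 g.
Weight fraction O = 191.988 / 496.273 = 0.3869.

38.69 weight percent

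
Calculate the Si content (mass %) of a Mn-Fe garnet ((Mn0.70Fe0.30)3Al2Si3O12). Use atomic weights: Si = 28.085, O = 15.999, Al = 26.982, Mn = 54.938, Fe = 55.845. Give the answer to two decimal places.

16.99 mass %

M((Mn0.70Fe0.30)3Al2Si3O12) = 495.837 g/mol.
Si contributes 3 × 28.085 = 84.255 g per mole.
84.255/495.837 = 0.1699 → 16.99%.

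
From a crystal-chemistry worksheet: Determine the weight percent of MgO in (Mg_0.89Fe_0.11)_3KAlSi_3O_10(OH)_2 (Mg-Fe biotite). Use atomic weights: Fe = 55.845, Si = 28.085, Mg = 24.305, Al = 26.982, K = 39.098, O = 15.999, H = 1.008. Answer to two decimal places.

M((Mg_0.89Fe_0.11)_3KAlSi_3O_10(OH)_2) = 427.662 g/mol; M(MgO) = 40.304 g/mol.
Moles MgO per formula unit = 2.67 Mg ÷ 1 = 2.6700.
MgO fraction = (2.6700 × 40.304) / 427.662 = 107.612/427.662 = 0.2516.

25.16 wt%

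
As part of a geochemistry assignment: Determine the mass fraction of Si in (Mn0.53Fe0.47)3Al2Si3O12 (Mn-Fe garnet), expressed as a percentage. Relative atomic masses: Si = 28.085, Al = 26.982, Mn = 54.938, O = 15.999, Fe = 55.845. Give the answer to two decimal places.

M((Mn0.53Fe0.47)3Al2Si3O12) = 496.300 g/mol.
Si contributes 3 × 28.085 = 84.255 g per mole.
84.255/496.300 = 0.1698 → 16.98%.

16.98 weight percent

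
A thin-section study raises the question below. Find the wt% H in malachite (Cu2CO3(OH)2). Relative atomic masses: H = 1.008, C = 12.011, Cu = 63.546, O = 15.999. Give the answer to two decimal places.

0.91 mass %

Molar mass of Cu2CO3(OH)2: 2*63.546 + 1*12.011 + 5*15.999 + 2*1.008 = 221.114 g/mol.
Mass of H per formula unit: 2 × 1.008 = 2.016 g.
Weight fraction H = 2.016 / 221.114 = 0.0091.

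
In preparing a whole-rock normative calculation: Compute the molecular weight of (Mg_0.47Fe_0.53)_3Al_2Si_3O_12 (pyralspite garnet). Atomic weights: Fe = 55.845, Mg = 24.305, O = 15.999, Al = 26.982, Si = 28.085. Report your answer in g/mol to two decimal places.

M = 1.41*24.305 + 1.59*55.845 + 2*26.982 + 3*28.085 + 12*15.999

453.27 g/mol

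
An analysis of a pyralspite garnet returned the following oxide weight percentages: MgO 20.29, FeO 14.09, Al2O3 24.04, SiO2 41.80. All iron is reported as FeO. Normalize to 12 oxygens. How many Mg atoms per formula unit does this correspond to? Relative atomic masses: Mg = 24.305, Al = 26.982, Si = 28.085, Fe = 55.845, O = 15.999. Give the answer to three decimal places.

2.159 Mg apfu

20.29 wt% MgO ÷ 40.304 g/mol = 0.50342 mol, giving 0.50342 Mg and 0.50342 O.
14.09 wt% FeO ÷ 71.844 g/mol = 0.19612 mol, giving 0.19612 Fe and 0.19612 O.
24.04 wt% Al2O3 ÷ 101.961 g/mol = 0.23578 mol, giving 0.47156 Al and 0.70734 O.
41.80 wt% SiO2 ÷ 60.083 g/mol = 0.69570 mol, giving 0.69570 Si and 1.39140 O.
Oxygen sums to 2.79828; scaling by 12/2.79828 = 4.28835 puts the formula on 12 O.
Mg: 0.50342 × 4.28835 = 2.159 atoms per formula unit.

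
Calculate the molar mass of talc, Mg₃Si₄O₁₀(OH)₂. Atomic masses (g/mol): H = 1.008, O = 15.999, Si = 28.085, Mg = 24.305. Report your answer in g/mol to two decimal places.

379.26 g/mol

Mg: 3 × 24.305 = 72.9150
Si: 4 × 28.085 = 112.3400
O: 12 × 15.999 = 191.9880
H: 2 × 1.008 = 2.0160
Summing the contributions gives the formula mass.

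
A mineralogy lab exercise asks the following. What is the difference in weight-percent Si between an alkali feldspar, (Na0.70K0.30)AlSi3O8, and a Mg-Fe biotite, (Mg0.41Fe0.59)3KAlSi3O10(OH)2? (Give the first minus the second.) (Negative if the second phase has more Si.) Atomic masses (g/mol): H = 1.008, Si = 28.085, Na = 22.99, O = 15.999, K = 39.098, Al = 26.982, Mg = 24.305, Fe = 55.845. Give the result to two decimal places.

13.74 percentage points

First mineral: 84.255 g Si in 267.051 g formula = 31.55 wt% Si.
Second mineral: 84.255 g Si in 473.080 g formula = 17.81 wt% Si.
31.55% − 17.81% gives a difference of 13.74 percentage points.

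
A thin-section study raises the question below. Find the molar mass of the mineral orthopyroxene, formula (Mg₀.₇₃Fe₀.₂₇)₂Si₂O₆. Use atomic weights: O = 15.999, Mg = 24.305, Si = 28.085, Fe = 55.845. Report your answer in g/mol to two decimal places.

Mg: 1.46 × 24.305 = 35.4853
Fe: 0.54 × 55.845 = 30.1563
Si: 2 × 28.085 = 56.1700
O: 6 × 15.999 = 95.9940
Summing the contributions gives the formula mass.

217.81 g/mol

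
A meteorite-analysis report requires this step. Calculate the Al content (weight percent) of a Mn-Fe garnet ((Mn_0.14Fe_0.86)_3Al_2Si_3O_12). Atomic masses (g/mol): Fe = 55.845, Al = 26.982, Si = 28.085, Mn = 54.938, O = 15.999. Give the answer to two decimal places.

M((Mn_0.14Fe_0.86)_3Al_2Si_3O_12) = 497.361 g/mol.
Al contributes 2 × 26.982 = 53.964 g per mole.
53.964/497.361 = 0.1085 → 10.85%.

10.85 weight percent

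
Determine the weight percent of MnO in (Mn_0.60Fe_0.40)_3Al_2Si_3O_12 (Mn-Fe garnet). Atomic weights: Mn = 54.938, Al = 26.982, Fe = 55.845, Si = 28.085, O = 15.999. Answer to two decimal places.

25.74 wt%

Formula mass = 496.109 g/mol.
1.80 Mn → 1.8000 mol MnO per formula unit; M(MnO) = 70.937, so MnO mass = 127.687 g.
127.687/496.109 × 100 = 25.74 wt%.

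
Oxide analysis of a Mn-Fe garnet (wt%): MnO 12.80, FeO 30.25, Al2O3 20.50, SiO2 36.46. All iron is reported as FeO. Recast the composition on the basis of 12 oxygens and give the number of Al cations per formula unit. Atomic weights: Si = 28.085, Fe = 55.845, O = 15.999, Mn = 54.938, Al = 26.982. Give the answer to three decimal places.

1.995 Al apfu

MnO: 12.80/70.937 = 0.18044 mol → 0.18044 mol Mn, 0.18044 mol O.
FeO: 30.25/71.844 = 0.42105 mol → 0.42105 mol Fe, 0.42105 mol O.
Al2O3: 20.50/101.961 = 0.20106 mol → 0.40212 mol Al, 0.60318 mol O.
SiO2: 36.46/60.083 = 0.60683 mol → 0.60683 mol Si, 1.21366 mol O.
Total oxygen = 2.41833 mol. Normalization factor = 12/2.41833 = 4.96210.
Al per 12 O = 0.40212 × 4.96210 = 1.995.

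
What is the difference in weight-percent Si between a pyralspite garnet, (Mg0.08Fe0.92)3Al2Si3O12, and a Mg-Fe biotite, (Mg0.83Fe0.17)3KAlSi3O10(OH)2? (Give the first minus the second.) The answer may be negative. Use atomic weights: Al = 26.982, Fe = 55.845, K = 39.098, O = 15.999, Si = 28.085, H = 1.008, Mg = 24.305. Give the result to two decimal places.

-2.25 percentage points

First mineral: 84.255 g Si in 490.172 g formula = 17.19 wt% Si.
Second mineral: 84.255 g Si in 433.339 g formula = 19.44 wt% Si.
17.19% − 19.44% gives a difference of -2.25 percentage points.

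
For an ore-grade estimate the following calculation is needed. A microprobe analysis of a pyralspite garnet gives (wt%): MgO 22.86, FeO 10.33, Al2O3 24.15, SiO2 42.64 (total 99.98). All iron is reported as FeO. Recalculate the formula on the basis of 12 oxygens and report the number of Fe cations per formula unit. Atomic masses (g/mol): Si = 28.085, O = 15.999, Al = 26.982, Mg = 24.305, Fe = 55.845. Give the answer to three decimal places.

0.607 Fe apfu

MgO: 22.86/40.304 = 0.56719 mol → 0.56719 mol Mg, 0.56719 mol O.
FeO: 10.33/71.844 = 0.14378 mol → 0.14378 mol Fe, 0.14378 mol O.
Al2O3: 24.15/101.961 = 0.23686 mol → 0.47372 mol Al, 0.71058 mol O.
SiO2: 42.64/60.083 = 0.70968 mol → 0.70968 mol Si, 1.41936 mol O.
Total oxygen = 2.84091 mol. Normalization factor = 12/2.84091 = 4.22400.
Fe per 12 O = 0.14378 × 4.22400 = 0.607.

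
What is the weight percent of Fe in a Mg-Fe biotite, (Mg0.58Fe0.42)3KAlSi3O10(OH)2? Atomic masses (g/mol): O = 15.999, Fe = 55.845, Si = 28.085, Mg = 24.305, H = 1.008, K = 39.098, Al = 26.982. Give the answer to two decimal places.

15.40 mass %

Molar mass of (Mg0.58Fe0.42)3KAlSi3O10(OH)2: 1.74·24.305 + 1.26·55.845 + 1·39.098 + 1·26.982 + 3·28.085 + 12·15.999 + 2·1.008 = 456.994 g/mol.
Mass of Fe per formula unit: 1.26 × 55.845 = 70.365 g.
Weight fraction Fe = 70.365 / 456.994 = 0.1540.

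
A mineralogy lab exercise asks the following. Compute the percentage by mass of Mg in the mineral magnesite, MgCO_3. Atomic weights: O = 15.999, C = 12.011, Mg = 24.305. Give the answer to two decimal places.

Molar mass of MgCO_3: 1*24.305 + 1*12.011 + 3*15.999 = 84.313 g/mol.
Mass of Mg per formula unit: 1 × 24.305 = 24.305 g.
Weight fraction Mg = 24.305 / 84.313 = 0.2883.

28.83 weight percent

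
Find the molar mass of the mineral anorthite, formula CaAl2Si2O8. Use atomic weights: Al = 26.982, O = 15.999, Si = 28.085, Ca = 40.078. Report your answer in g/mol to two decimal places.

278.20 g/mol

The formula mass is the sum 1(40.078) + 2(26.982) + 2(28.085) + 8(15.999).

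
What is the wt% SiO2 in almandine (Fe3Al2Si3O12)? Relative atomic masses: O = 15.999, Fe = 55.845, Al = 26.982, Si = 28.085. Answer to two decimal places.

36.21 wt%

Molar mass of Fe3Al2Si3O12 = 3*55.845 + 2*26.982 + 3*28.085 + 12*15.999 = 497.742 g/mol.
Each formula unit contains 3 Si, equivalent to 3/1 = 3.0000 mol SiO2.
M(SiO2) = 1×28.085 + 2×15.999 = 60.083 g/mol.
Mass of SiO2 per formula unit = 3.0000 × 60.083 = 180.249 g.
SiO2 wt% = 180.249 / 497.742 × 100 = 36.21%.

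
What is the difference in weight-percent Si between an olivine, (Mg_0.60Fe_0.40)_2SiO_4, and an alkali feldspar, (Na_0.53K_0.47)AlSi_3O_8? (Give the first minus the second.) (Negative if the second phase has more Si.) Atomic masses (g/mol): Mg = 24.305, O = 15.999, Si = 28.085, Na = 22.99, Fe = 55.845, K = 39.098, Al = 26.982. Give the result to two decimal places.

-14.30 percentage points

First mineral: 28.085 g Si in 165.923 g formula = 16.93 wt% Si.
Second mineral: 84.255 g Si in 269.790 g formula = 31.23 wt% Si.
16.93% − 31.23% gives a difference of -14.30 percentage points.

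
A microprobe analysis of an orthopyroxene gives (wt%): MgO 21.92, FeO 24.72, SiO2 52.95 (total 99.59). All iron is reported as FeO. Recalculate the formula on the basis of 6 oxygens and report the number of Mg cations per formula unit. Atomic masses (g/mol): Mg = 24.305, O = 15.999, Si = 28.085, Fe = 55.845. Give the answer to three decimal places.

1.231 Mg apfu

21.92 wt% MgO ÷ 40.304 g/mol = 0.54387 mol, giving 0.54387 Mg and 0.54387 O.
24.72 wt% FeO ÷ 71.844 g/mol = 0.34408 mol, giving 0.34408 Fe and 0.34408 O.
52.95 wt% SiO2 ÷ 60.083 g/mol = 0.88128 mol, giving 0.88128 Si and 1.76256 O.
Oxygen sums to 2.65051; scaling by 6/2.65051 = 2.26372 puts the formula on 6 O.
Mg: 0.54387 × 2.26372 = 1.231 atoms per formula unit.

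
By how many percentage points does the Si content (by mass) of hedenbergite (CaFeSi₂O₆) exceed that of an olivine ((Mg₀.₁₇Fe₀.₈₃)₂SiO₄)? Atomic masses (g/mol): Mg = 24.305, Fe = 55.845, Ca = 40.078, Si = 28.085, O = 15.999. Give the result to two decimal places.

8.09 percentage points

M(CaFeSi₂O₆) = 248.087 g/mol, so wt% Si = 56.170/248.087 × 100 = 22.64%.
M((Mg₀.₁₇Fe₀.₈₃)₂SiO₄) = 193.047 g/mol, so wt% Si = 28.085/193.047 × 100 = 14.55%.
22.64 − 14.55 = 8.09 pp.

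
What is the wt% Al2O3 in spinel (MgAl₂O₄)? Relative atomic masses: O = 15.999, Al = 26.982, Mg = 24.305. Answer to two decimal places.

Molar mass of MgAl₂O₄ = 1*24.305 + 2*26.982 + 4*15.999 = 142.265 g/mol.
Each formula unit contains 2 Al, equivalent to 2/2 = 1.0000 mol Al2O3.
M(Al2O3) = 2×26.982 + 3×15.999 = 101.961 g/mol.
Mass of Al2O3 per formula unit = 1.0000 × 101.961 = 101.961 g.
Al2O3 wt% = 101.961 / 142.265 × 100 = 71.67%.

71.67 wt%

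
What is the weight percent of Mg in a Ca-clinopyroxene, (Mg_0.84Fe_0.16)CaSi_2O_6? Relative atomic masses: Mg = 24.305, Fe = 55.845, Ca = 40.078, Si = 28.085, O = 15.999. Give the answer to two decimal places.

9.21 mass %

Formula mass = 0.84·24.305 + 0.16·55.845 + 1·40.078 + 2·28.085 + 6·15.999 = 221.593 g/mol, of which 20.416 g is Mg.
So Mg makes up 20.416/221.593 = 0.0921 of the mass, i.e. 9.21%.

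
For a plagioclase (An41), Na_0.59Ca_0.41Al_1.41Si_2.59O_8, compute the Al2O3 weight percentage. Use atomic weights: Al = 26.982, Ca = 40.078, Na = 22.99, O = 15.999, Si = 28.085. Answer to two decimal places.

Molar mass of Na_0.59Ca_0.41Al_1.41Si_2.59O_8 = 0.59·22.99 + 0.41·40.078 + 1.41·26.982 + 2.59·28.085 + 8·15.999 = 268.773 g/mol.
Each formula unit contains 1.41 Al, equivalent to 1.41/2 = 0.7050 mol Al2O3.
M(Al2O3) = 2×26.982 + 3×15.999 = 101.961 g/mol.
Mass of Al2O3 per formula unit = 0.7050 × 101.961 = 71.883 g.
Al2O3 wt% = 71.883 / 268.773 × 100 = 26.74%.

26.74 wt%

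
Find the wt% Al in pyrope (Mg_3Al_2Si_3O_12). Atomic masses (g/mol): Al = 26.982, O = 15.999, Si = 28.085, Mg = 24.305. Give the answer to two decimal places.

Molar mass of Mg_3Al_2Si_3O_12: 3*24.305 + 2*26.982 + 3*28.085 + 12*15.999 = 403.122 g/mol.
Mass of Al per formula unit: 2 × 26.982 = 53.964 g.
Weight fraction Al = 53.964 / 403.122 = 0.1339.

13.39 weight percent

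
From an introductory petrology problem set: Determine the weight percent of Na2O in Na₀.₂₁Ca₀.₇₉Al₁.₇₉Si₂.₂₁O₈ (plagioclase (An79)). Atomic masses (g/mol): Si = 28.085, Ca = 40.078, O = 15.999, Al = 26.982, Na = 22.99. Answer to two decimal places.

2.37 wt%

Formula mass = 274.847 g/mol.
0.21 Na → 0.1050 mol Na2O per formula unit; M(Na2O) = 61.979, so Na2O mass = 6.508 g.
6.508/274.847 × 100 = 2.37 wt%.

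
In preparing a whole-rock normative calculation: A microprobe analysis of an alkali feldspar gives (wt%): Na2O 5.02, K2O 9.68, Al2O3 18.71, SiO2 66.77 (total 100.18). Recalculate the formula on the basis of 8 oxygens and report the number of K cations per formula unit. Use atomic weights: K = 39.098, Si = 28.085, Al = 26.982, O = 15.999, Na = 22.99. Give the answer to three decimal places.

0.556 K apfu

Na2O (M=61.979): mol = 0.08100; Na = 0.16200, O = 0.08100.
K2O (M=94.195): mol = 0.10277; K = 0.20554, O = 0.10277.
Al2O3 (M=101.961): mol = 0.18350; Al = 0.36700, O = 0.55050.
SiO2 (M=60.083): mol = 1.11130; Si = 1.11130, O = 2.22260.
ΣO = 2.95687; factor = 8/ΣO = 2.70556.
K apfu = 0.20554 × 2.70556 = 0.556.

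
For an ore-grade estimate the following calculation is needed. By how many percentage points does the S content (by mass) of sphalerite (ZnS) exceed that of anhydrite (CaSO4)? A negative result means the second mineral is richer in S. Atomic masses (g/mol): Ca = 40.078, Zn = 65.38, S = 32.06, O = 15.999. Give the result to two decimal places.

M(ZnS) = 97.440 g/mol, so wt% S = 32.060/97.440 × 100 = 32.90%.
M(CaSO4) = 136.134 g/mol, so wt% S = 32.060/136.134 × 100 = 23.55%.
32.90 − 23.55 = 9.35 pp.

9.35 percentage points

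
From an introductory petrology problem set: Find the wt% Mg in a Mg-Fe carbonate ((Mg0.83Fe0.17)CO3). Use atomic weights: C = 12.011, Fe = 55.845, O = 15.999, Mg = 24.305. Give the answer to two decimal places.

22.50 mass %

Formula mass = 0.83·24.305 + 0.17·55.845 + 1·12.011 + 3·15.999 = 89.675 g/mol, of which 20.173 g is Mg.
So Mg makes up 20.173/89.675 = 0.2250 of the mass, i.e. 22.50%.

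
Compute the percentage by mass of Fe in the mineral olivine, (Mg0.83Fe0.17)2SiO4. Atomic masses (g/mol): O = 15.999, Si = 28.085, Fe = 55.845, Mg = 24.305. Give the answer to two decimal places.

12.54 wt%

M((Mg0.83Fe0.17)2SiO4) = 151.415 g/mol.
Fe contributes 0.34 × 55.845 = 18.987 g per mole.
18.987/151.415 = 0.1254 → 12.54%.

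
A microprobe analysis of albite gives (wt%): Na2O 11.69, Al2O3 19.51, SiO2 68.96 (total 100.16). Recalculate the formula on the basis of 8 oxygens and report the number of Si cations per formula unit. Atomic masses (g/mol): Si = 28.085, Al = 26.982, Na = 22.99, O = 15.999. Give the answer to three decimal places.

3.002 Si apfu

11.69 wt% Na2O ÷ 61.979 g/mol = 0.18861 mol, giving 0.37722 Na and 0.18861 O.
19.51 wt% Al2O3 ÷ 101.961 g/mol = 0.19135 mol, giving 0.38270 Al and 0.57405 O.
68.96 wt% SiO2 ÷ 60.083 g/mol = 1.14775 mol, giving 1.14775 Si and 2.29550 O.
Oxygen sums to 3.05816; scaling by 8/3.05816 = 2.61595 puts the formula on 8 O.
Si: 1.14775 × 2.61595 = 3.002 atoms per formula unit.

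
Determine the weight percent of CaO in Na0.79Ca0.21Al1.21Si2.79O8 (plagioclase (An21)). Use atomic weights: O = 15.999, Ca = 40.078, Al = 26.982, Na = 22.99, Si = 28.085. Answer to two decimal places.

4.43 wt%

Molar mass of Na0.79Ca0.21Al1.21Si2.79O8 = 0.79*22.99 + 0.21*40.078 + 1.21*26.982 + 2.79*28.085 + 8*15.999 = 265.576 g/mol.
Each formula unit contains 0.21 Ca, equivalent to 0.21/1 = 0.2100 mol CaO.
M(CaO) = 1×40.078 + 1×15.999 = 56.077 g/mol.
Mass of CaO per formula unit = 0.2100 × 56.077 = 11.776 g.
CaO wt% = 11.776 / 265.576 × 100 = 4.43%.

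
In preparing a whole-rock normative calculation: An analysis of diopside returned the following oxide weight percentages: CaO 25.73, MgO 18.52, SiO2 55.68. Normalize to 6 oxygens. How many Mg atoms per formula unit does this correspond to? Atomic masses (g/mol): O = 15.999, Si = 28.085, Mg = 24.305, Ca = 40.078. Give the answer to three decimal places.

0.995 Mg apfu

CaO (M=56.077): mol = 0.45883; Ca = 0.45883, O = 0.45883.
MgO (M=40.304): mol = 0.45951; Mg = 0.45951, O = 0.45951.
SiO2 (M=60.083): mol = 0.92672; Si = 0.92672, O = 1.85344.
ΣO = 2.77178; factor = 6/ΣO = 2.16467.
Mg apfu = 0.45951 × 2.16467 = 0.995.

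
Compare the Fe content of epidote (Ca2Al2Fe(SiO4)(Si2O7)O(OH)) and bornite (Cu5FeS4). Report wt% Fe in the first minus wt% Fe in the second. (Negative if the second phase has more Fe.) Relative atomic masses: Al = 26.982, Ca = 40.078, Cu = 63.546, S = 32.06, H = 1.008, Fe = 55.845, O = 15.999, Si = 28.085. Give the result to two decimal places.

0.43 percentage points

M(Ca2Al2Fe(SiO4)(Si2O7)O(OH)) = 483.215 g/mol, so wt% Fe = 55.845/483.215 × 100 = 11.56%.
M(Cu5FeS4) = 501.815 g/mol, so wt% Fe = 55.845/501.815 × 100 = 11.13%.
11.56 − 11.13 = 0.43 pp.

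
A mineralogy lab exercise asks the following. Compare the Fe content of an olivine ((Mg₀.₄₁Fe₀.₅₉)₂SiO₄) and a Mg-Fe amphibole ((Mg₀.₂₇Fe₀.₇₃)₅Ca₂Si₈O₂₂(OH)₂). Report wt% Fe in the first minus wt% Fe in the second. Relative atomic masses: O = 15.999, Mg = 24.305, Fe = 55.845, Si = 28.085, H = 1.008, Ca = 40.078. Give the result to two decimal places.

M((Mg₀.₄₁Fe₀.₅₉)₂SiO₄) = 177.908 g/mol, so wt% Fe = 65.897/177.908 × 100 = 37.04%.
M((Mg₀.₂₇Fe₀.₇₃)₅Ca₂Si₈O₂₂(OH)₂) = 927.474 g/mol, so wt% Fe = 203.834/927.474 × 100 = 21.98%.
37.04 − 21.98 = 15.06 pp.

15.06 percentage points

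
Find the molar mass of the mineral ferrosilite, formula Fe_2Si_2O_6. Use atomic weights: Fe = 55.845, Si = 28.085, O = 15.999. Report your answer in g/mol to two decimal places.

263.85 g/mol

Fe: 2 × 55.845 = 111.6900
Si: 2 × 28.085 = 56.1700
O: 6 × 15.999 = 95.9940
Summing the contributions gives the formula mass.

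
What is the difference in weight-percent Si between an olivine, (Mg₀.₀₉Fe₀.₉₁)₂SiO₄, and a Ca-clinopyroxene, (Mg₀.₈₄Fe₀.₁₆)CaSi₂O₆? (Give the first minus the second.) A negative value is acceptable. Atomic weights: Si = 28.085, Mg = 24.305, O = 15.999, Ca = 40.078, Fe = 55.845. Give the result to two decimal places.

-11.17 percentage points

First mineral: 28.085 g Si in 198.094 g formula = 14.18 wt% Si.
Second mineral: 56.170 g Si in 221.593 g formula = 25.35 wt% Si.
14.18% − 25.35% gives a difference of -11.17 percentage points.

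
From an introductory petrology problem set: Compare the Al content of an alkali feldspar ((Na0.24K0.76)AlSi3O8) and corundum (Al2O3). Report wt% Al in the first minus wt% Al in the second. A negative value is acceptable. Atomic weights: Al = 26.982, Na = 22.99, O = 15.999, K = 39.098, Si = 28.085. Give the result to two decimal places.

First mineral: 26.982 g Al in 274.461 g formula = 9.83 wt% Al.
Second mineral: 53.964 g Al in 101.961 g formula = 52.93 wt% Al.
9.83% − 52.93% gives a difference of -43.10 percentage points.

-43.10 percentage points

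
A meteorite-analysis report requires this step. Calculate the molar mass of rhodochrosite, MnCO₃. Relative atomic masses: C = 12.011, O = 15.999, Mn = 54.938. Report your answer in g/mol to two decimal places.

The formula mass is the sum 1·54.938 + 1·12.011 + 3·15.999.

114.95 g/mol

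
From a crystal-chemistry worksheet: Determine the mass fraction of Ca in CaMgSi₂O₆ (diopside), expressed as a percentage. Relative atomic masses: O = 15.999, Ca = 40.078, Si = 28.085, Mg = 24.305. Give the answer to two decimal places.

Formula mass = 1·40.078 + 1·24.305 + 2·28.085 + 6·15.999 = 216.547 g/mol, of which 40.078 g is Ca.
So Ca makes up 40.078/216.547 = 0.1851 of the mass, i.e. 18.51%.

18.51 wt%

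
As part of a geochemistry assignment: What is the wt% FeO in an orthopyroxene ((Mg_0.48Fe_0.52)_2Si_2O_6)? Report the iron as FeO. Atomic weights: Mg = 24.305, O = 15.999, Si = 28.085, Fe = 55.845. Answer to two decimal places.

Formula mass = 233.576 g/mol.
1.04 Fe → 1.0400 mol FeO per formula unit; M(FeO) = 71.844, so FeO mass = 74.718 g.
74.718/233.576 × 100 = 31.99 wt%.

31.99 wt%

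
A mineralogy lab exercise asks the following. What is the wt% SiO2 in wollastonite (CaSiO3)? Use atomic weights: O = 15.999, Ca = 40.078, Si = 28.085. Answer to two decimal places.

51.72 wt%

M(CaSiO3) = 116.160 g/mol; M(SiO2) = 60.083 g/mol.
Moles SiO2 per formula unit = 1 Si ÷ 1 = 1.0000.
SiO2 fraction = (1.0000 × 60.083) / 116.160 = 60.083/116.160 = 0.5172.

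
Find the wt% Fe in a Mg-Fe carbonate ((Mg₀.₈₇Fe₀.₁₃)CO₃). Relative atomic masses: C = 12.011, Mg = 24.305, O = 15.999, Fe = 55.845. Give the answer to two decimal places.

Molar mass of (Mg₀.₈₇Fe₀.₁₃)CO₃: 0.87·24.305 + 0.13·55.845 + 1·12.011 + 3·15.999 = 88.413 g/mol.
Mass of Fe per formula unit: 0.13 × 55.845 = 7.260 g.
Weight fraction Fe = 7.260 / 88.413 = 0.0821.

8.21 weight percent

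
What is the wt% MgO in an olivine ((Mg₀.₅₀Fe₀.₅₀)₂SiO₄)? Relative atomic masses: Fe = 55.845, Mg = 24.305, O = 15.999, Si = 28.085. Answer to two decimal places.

23.40 wt%

M((Mg₀.₅₀Fe₀.₅₀)₂SiO₄) = 172.231 g/mol; M(MgO) = 40.304 g/mol.
Moles MgO per formula unit = 1 Mg ÷ 1 = 1.0000.
MgO fraction = (1.0000 × 40.304) / 172.231 = 40.304/172.231 = 0.2340.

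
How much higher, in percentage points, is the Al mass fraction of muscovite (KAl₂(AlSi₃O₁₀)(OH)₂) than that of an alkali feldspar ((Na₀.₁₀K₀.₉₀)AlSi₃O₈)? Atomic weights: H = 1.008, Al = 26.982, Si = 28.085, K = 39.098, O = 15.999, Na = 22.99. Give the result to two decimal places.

Al in KAl₂(AlSi₃O₁₀)(OH)₂: molar mass 398.303 g/mol; 3×26.982 = 80.946 g → 20.32 wt%.
Al in (Na₀.₁₀K₀.₉₀)AlSi₃O₈: molar mass 276.716 g/mol; 1×26.982 = 26.982 g → 9.75 wt%.
Difference = 20.32 − 9.75 = 10.57 percentage points.

10.57 percentage points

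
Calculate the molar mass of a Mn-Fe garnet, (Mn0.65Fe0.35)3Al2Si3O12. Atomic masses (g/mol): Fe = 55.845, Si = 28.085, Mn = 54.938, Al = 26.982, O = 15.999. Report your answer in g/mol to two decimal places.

495.97 g/mol

M = 1.95×54.938 + 1.05×55.845 + 2×26.982 + 3×28.085 + 12×15.999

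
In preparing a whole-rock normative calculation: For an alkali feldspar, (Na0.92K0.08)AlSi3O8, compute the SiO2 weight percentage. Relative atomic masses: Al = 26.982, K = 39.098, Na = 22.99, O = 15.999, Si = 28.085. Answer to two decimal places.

68.40 wt%

Molar mass of (Na0.92K0.08)AlSi3O8 = 0.92·22.99 + 0.08·39.098 + 1·26.982 + 3·28.085 + 8·15.999 = 263.508 g/mol.
Each formula unit contains 3 Si, equivalent to 3/1 = 3.0000 mol SiO2.
M(SiO2) = 1×28.085 + 2×15.999 = 60.083 g/mol.
Mass of SiO2 per formula unit = 3.0000 × 60.083 = 180.249 g.
SiO2 wt% = 180.249 / 263.508 × 100 = 68.40%.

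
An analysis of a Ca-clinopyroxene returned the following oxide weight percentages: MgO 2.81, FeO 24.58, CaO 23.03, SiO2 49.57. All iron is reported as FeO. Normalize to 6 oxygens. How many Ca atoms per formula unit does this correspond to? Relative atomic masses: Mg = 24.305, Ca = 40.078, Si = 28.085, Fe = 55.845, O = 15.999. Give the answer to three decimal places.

MgO: 2.81/40.304 = 0.06972 mol → 0.06972 mol Mg, 0.06972 mol O.
FeO: 24.58/71.844 = 0.34213 mol → 0.34213 mol Fe, 0.34213 mol O.
CaO: 23.03/56.077 = 0.41069 mol → 0.41069 mol Ca, 0.41069 mol O.
SiO2: 49.57/60.083 = 0.82503 mol → 0.82503 mol Si, 1.65006 mol O.
Total oxygen = 2.47260 mol. Normalization factor = 6/2.47260 = 2.42660.
Ca per 6 O = 0.41069 × 2.42660 = 0.997.

0.997 Ca apfu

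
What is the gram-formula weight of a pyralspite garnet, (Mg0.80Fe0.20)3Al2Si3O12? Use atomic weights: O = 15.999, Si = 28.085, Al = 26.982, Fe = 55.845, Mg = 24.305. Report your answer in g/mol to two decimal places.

Mg: 2.40 × 24.305 = 58.3320
Fe: 0.60 × 55.845 = 33.5070
Al: 2 × 26.982 = 53.9640
Si: 3 × 28.085 = 84.2550
O: 12 × 15.999 = 191.9880
Summing the contributions gives the formula mass.

422.05 g/mol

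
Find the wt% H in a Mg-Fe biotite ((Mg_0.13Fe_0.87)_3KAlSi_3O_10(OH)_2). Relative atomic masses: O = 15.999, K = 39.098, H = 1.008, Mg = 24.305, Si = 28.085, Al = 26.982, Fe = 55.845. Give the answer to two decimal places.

Formula mass = 0.39×24.305 + 2.61×55.845 + 1×39.098 + 1×26.982 + 3×28.085 + 12×15.999 + 2×1.008 = 499.573 g/mol, of which 2.016 g is H.
So H makes up 2.016/499.573 = 0.0040 of the mass, i.e. 0.40%.

0.40 mass %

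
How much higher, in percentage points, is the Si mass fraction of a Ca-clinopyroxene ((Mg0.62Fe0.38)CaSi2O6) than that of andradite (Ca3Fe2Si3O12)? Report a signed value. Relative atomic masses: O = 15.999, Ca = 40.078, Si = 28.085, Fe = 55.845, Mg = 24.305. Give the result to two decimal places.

Si in (Mg0.62Fe0.38)CaSi2O6: molar mass 228.532 g/mol; 2×28.085 = 56.170 g → 24.58 wt%.
Si in Ca3Fe2Si3O12: molar mass 508.167 g/mol; 3×28.085 = 84.255 g → 16.58 wt%.
Difference = 24.58 − 16.58 = 8.00 percentage points.

8.00 percentage points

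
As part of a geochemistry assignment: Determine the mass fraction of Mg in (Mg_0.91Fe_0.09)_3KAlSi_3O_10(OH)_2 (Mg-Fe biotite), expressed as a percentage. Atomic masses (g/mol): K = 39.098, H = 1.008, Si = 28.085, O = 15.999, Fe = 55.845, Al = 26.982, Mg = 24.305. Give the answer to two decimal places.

15.58 wt%

Formula mass = 2.73×24.305 + 0.27×55.845 + 1×39.098 + 1×26.982 + 3×28.085 + 12×15.999 + 2×1.008 = 425.770 g/mol, of which 66.353 g is Mg.
So Mg makes up 66.353/425.770 = 0.1558 of the mass, i.e. 15.58%.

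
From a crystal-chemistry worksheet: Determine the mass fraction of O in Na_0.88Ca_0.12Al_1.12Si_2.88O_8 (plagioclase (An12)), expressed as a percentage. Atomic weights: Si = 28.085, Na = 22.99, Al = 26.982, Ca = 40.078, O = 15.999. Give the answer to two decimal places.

Formula mass = 0.88·22.99 + 0.12·40.078 + 1.12·26.982 + 2.88·28.085 + 8·15.999 = 264.137 g/mol, of which 127.992 g is O.
So O makes up 127.992/264.137 = 0.4846 of the mass, i.e. 48.46%.

48.46 wt%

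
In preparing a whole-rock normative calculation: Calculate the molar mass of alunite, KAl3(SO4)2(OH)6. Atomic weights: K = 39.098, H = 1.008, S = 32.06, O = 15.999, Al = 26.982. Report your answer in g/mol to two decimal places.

K: 1 × 39.098 = 39.0980
Al: 3 × 26.982 = 80.9460
S: 2 × 32.06 = 64.1200
O: 14 × 15.999 = 223.9860
H: 6 × 1.008 = 6.0480
Summing the contributions gives the formula mass.

414.20 g/mol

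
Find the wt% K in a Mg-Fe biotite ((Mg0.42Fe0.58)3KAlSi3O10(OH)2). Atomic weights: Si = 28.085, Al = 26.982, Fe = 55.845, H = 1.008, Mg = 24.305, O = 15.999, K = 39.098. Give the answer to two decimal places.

8.28 wt%

Molar mass of (Mg0.42Fe0.58)3KAlSi3O10(OH)2: 1.26*24.305 + 1.74*55.845 + 1*39.098 + 1*26.982 + 3*28.085 + 12*15.999 + 2*1.008 = 472.134 g/mol.
Mass of K per formula unit: 1 × 39.098 = 39.098 g.
Weight fraction K = 39.098 / 472.134 = 0.0828.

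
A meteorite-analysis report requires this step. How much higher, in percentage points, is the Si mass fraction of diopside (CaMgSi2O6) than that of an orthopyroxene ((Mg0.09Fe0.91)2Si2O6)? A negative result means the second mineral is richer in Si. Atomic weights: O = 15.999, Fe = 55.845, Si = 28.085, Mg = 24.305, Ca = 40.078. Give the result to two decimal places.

4.18 percentage points

First mineral: 56.170 g Si in 216.547 g formula = 25.94 wt% Si.
Second mineral: 56.170 g Si in 258.177 g formula = 21.76 wt% Si.
25.94% − 21.76% gives a difference of 4.18 percentage points.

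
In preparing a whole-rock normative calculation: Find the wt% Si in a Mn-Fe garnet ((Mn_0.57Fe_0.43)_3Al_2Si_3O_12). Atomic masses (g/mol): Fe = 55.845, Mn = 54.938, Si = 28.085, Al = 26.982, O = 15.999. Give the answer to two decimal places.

16.98 mass %

Formula mass = 1.71*54.938 + 1.29*55.845 + 2*26.982 + 3*28.085 + 12*15.999 = 496.191 g/mol, of which 84.255 g is Si.
So Si makes up 84.255/496.191 = 0.1698 of the mass, i.e. 16.98%.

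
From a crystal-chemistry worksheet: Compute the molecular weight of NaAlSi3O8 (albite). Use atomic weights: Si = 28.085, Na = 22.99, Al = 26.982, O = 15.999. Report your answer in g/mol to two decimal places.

262.22 g/mol

The formula mass is the sum 1*22.99 + 1*26.982 + 3*28.085 + 8*15.999.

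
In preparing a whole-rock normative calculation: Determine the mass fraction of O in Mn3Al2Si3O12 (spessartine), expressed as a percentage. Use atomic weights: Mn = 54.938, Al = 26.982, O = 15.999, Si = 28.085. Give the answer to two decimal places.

38.78 mass %

Molar mass of Mn3Al2Si3O12: 3*54.938 + 2*26.982 + 3*28.085 + 12*15.999 = 495.021 g/mol.
Mass of O per formula unit: 12 × 15.999 = 191.988 g.
Weight fraction O = 191.988 / 495.021 = 0.3878.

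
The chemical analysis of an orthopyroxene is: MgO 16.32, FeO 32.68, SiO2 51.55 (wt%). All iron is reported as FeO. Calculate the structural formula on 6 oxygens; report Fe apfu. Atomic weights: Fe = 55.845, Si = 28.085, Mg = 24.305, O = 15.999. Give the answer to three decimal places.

MgO (M=40.304): mol = 0.40492; Mg = 0.40492, O = 0.40492.
FeO (M=71.844): mol = 0.45487; Fe = 0.45487, O = 0.45487.
SiO2 (M=60.083): mol = 0.85798; Si = 0.85798, O = 1.71596.
ΣO = 2.57575; factor = 6/ΣO = 2.32942.
Fe apfu = 0.45487 × 2.32942 = 1.060.

1.060 Fe apfu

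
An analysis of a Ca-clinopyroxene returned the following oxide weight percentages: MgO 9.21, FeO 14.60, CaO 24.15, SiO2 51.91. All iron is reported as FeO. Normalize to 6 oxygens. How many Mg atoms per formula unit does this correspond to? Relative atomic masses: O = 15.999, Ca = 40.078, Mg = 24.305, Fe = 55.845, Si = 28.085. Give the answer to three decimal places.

MgO: 9.21/40.304 = 0.22851 mol → 0.22851 mol Mg, 0.22851 mol O.
FeO: 14.60/71.844 = 0.20322 mol → 0.20322 mol Fe, 0.20322 mol O.
CaO: 24.15/56.077 = 0.43066 mol → 0.43066 mol Ca, 0.43066 mol O.
SiO2: 51.91/60.083 = 0.86397 mol → 0.86397 mol Si, 1.72794 mol O.
Total oxygen = 2.59033 mol. Normalization factor = 6/2.59033 = 2.31631.
Mg per 6 O = 0.22851 × 2.31631 = 0.529.

0.529 Mg apfu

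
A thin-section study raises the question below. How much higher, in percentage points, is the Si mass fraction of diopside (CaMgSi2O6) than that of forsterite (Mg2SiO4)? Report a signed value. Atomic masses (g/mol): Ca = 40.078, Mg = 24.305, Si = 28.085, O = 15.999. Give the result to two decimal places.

First mineral: 56.170 g Si in 216.547 g formula = 25.94 wt% Si.
Second mineral: 28.085 g Si in 140.691 g formula = 19.96 wt% Si.
25.94% − 19.96% gives a difference of 5.98 percentage points.

5.98 percentage points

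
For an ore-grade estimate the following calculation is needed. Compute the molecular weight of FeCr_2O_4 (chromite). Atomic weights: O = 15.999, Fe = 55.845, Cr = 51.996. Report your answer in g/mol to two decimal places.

The formula mass is the sum 1·55.845 + 2·51.996 + 4·15.999.

223.83 g/mol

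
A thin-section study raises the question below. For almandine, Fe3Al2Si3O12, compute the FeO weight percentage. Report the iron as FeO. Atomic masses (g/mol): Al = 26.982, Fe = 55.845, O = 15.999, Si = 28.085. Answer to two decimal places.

M(Fe3Al2Si3O12) = 497.742 g/mol; M(FeO) = 71.844 g/mol.
Moles FeO per formula unit = 3 Fe ÷ 1 = 3.0000.
FeO fraction = (3.0000 × 71.844) / 497.742 = 215.532/497.742 = 0.4330.

43.30 wt%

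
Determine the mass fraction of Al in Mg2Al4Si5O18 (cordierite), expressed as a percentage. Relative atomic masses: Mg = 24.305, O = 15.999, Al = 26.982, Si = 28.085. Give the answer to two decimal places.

18.45 mass %

M(Mg2Al4Si5O18) = 584.945 g/mol.
Al contributes 4 × 26.982 = 107.928 g per mole.
107.928/584.945 = 0.1845 → 18.45%.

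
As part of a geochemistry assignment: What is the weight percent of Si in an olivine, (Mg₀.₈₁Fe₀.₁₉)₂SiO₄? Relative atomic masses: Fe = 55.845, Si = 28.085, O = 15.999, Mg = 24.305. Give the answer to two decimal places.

18.40 weight percent

Formula mass = 1.62*24.305 + 0.38*55.845 + 1*28.085 + 4*15.999 = 152.676 g/mol, of which 28.085 g is Si.
So Si makes up 28.085/152.676 = 0.1840 of the mass, i.e. 18.40%.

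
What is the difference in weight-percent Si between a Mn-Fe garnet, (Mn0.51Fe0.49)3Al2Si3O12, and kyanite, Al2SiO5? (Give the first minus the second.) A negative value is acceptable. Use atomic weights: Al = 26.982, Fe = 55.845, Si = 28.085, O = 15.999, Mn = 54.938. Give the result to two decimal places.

-0.36 percentage points

First mineral: 84.255 g Si in 496.354 g formula = 16.97 wt% Si.
Second mineral: 28.085 g Si in 162.044 g formula = 17.33 wt% Si.
16.97% − 17.33% gives a difference of -0.36 percentage points.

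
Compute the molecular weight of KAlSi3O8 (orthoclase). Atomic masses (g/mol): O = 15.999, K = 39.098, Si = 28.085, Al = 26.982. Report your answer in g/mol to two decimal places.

278.33 g/mol

K: 1 × 39.098 = 39.0980
Al: 1 × 26.982 = 26.9820
Si: 3 × 28.085 = 84.2550
O: 8 × 15.999 = 127.9920
Summing the contributions gives the formula mass.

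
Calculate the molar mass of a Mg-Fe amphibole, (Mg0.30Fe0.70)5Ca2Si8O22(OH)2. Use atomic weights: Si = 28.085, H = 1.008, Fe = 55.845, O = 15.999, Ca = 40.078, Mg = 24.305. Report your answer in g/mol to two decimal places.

M = 1.50·24.305 + 3.50·55.845 + 2·40.078 + 8·28.085 + 24·15.999 + 2·1.008

922.74 g/mol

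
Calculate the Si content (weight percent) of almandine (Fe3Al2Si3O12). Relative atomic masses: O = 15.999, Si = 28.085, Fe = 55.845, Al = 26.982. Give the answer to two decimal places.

16.93 weight percent

M(Fe3Al2Si3O12) = 497.742 g/mol.
Si contributes 3 × 28.085 = 84.255 g per mole.
84.255/497.742 = 0.1693 → 16.93%.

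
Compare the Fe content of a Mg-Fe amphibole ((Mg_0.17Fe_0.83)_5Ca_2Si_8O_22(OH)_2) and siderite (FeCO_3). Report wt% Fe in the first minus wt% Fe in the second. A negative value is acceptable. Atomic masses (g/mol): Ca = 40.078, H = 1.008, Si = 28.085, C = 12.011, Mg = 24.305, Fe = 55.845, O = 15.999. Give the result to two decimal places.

-23.63 percentage points

Fe in (Mg_0.17Fe_0.83)_5Ca_2Si_8O_22(OH)_2: molar mass 943.244 g/mol; 4.15×55.845 = 231.757 g → 24.57 wt%.
Fe in FeCO_3: molar mass 115.853 g/mol; 1×55.845 = 55.845 g → 48.20 wt%.
Difference = 24.57 − 48.20 = -23.63 percentage points.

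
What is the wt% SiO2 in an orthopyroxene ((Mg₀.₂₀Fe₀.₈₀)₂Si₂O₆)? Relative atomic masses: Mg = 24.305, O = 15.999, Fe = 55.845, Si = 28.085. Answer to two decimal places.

Molar mass of (Mg₀.₂₀Fe₀.₈₀)₂Si₂O₆ = 0.40×24.305 + 1.60×55.845 + 2×28.085 + 6×15.999 = 251.238 g/mol.
Each formula unit contains 2 Si, equivalent to 2/1 = 2.0000 mol SiO2.
M(SiO2) = 1×28.085 + 2×15.999 = 60.083 g/mol.
Mass of SiO2 per formula unit = 2.0000 × 60.083 = 120.166 g.
SiO2 wt% = 120.166 / 251.238 × 100 = 47.83%.

47.83 wt%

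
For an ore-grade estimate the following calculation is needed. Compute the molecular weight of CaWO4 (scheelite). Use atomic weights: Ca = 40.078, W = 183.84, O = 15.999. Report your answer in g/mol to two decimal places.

287.91 g/mol

M = 1×40.078 + 1×183.84 + 4×15.999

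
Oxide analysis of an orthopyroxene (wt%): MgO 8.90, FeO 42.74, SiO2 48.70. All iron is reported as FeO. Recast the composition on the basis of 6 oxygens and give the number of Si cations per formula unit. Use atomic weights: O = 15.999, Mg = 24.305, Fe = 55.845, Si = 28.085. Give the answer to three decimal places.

1.996 Si apfu

MgO (M=40.304): mol = 0.22082; Mg = 0.22082, O = 0.22082.
FeO (M=71.844): mol = 0.59490; Fe = 0.59490, O = 0.59490.
SiO2 (M=60.083): mol = 0.81055; Si = 0.81055, O = 1.62110.
ΣO = 2.43682; factor = 6/ΣO = 2.46223.
Si apfu = 0.81055 × 2.46223 = 1.996.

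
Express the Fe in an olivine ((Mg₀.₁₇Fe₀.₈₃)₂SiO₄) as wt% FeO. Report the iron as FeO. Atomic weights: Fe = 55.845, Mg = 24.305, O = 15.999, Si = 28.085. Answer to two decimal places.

61.78 wt%

Molar mass of (Mg₀.₁₇Fe₀.₈₃)₂SiO₄ = 0.34*24.305 + 1.66*55.845 + 1*28.085 + 4*15.999 = 193.047 g/mol.
Each formula unit contains 1.66 Fe, equivalent to 1.66/1 = 1.6600 mol FeO.
M(FeO) = 1×55.845 + 1×15.999 = 71.844 g/mol.
Mass of FeO per formula unit = 1.6600 × 71.844 = 119.261 g.
FeO wt% = 119.261 / 193.047 × 100 = 61.78%.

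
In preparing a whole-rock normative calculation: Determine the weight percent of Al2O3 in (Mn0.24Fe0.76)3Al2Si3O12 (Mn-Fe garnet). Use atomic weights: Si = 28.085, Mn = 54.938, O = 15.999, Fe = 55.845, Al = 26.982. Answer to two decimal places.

Formula mass = 497.089 g/mol.
2 Al → 1.0000 mol Al2O3 per formula unit; M(Al2O3) = 101.961, so Al2O3 mass = 101.961 g.
101.961/497.089 × 100 = 20.51 wt%.

20.51 wt%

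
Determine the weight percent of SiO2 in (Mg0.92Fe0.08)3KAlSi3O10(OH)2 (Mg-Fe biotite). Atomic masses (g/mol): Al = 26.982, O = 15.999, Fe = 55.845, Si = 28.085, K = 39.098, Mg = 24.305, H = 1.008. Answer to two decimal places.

Molar mass of (Mg0.92Fe0.08)3KAlSi3O10(OH)2 = 2.76*24.305 + 0.24*55.845 + 1*39.098 + 1*26.982 + 3*28.085 + 12*15.999 + 2*1.008 = 424.824 g/mol.
Each formula unit contains 3 Si, equivalent to 3/1 = 3.0000 mol SiO2.
M(SiO2) = 1×28.085 + 2×15.999 = 60.083 g/mol.
Mass of SiO2 per formula unit = 3.0000 × 60.083 = 180.249 g.
SiO2 wt% = 180.249 / 424.824 × 100 = 42.43%.

42.43 wt%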